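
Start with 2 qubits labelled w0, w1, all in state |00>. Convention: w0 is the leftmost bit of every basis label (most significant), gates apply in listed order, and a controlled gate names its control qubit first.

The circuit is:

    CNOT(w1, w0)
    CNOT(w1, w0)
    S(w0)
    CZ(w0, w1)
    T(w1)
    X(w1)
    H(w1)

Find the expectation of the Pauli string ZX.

The expectation value of ZX is -1.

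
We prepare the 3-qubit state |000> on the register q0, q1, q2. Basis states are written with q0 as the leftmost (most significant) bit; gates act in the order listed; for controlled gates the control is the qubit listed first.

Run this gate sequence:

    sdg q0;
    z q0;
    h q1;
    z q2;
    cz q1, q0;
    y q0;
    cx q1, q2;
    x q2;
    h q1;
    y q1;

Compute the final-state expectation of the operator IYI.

The observable IYI averages to 0.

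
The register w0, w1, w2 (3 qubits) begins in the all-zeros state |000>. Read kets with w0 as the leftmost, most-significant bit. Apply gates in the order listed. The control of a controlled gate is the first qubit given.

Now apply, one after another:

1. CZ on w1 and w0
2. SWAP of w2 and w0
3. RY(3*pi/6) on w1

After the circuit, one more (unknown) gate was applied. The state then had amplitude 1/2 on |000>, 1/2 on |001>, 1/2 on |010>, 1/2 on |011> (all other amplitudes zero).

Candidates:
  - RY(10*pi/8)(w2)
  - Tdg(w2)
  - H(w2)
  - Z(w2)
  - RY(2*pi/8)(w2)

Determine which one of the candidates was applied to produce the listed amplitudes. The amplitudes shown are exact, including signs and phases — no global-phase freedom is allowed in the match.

The applied gate was H(w2).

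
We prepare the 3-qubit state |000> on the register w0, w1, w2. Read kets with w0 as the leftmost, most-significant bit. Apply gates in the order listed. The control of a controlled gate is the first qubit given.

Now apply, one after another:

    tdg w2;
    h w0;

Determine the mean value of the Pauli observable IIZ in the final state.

The expectation value of IIZ is 1.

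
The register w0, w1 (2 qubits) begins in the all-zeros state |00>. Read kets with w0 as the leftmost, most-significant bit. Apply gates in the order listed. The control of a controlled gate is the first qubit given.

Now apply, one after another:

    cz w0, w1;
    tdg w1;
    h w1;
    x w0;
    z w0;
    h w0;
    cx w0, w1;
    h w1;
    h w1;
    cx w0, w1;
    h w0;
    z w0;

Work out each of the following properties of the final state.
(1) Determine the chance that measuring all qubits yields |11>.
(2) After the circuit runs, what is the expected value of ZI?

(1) The probability of measuring |11> is 1/2. Key observation: steps 5-12 multiply out to the identity, so the circuit reduces to the remaining gates.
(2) The observable ZI averages to -1.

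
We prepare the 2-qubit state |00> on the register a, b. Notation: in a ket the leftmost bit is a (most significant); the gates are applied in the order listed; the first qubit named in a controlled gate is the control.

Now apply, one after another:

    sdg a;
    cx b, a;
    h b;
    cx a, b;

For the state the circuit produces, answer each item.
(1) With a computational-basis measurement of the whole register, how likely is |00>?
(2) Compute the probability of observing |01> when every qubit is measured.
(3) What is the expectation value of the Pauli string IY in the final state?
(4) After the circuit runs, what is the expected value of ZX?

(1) Outcome |00> occurs with probability 1/2.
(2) Outcome |01> occurs with probability 1/2.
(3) In the final state, IY has expectation 0.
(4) The observable ZX averages to 1.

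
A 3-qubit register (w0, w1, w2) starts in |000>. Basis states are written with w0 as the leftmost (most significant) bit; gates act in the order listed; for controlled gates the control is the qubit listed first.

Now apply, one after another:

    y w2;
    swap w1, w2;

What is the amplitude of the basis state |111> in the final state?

|111> carries amplitude 0 in the final state.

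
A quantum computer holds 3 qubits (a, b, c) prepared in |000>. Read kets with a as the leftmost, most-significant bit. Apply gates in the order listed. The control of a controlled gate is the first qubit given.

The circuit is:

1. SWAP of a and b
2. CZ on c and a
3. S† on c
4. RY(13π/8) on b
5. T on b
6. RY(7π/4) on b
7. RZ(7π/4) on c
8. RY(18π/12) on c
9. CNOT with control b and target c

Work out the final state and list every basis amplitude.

The final amplitudes are sqrt(2)*sqrt(1/2 - sqrt(2)/4)*exp(-5*I*pi/8)*sin(3*pi/16)/2 - sqrt(2)*sqrt(sqrt(2)/4 + 1/2)*exp(-7*I*pi/8)*cos(3*pi/16)/2 on |000>, sqrt(2)*sqrt(sqrt(2)/4 + 1/2)*exp(-7*I*pi/8)*cos(3*pi/16)/2 - sqrt(2)*sqrt(1/2 - sqrt(2)/4)*exp(-5*I*pi/8)*sin(3*pi/16)/2 on |001>, -sqrt(2)*sqrt(1/2 - sqrt(2)/4)*exp(-7*I*pi/8)*cos(3*pi/16)/2 - sqrt(2)*sqrt(sqrt(2)/4 + 1/2)*exp(-5*I*pi/8)*sin(3*pi/16)/2 on |010>, sqrt(2)*sqrt(sqrt(2)/4 + 1/2)*exp(-5*I*pi/8)*sin(3*pi/16)/2 + sqrt(2)*sqrt(1/2 - sqrt(2)/4)*exp(-7*I*pi/8)*cos(3*pi/16)/2 on |011>, 0 on |100>, 0 on |101>, 0 on |110>, 0 on |111>.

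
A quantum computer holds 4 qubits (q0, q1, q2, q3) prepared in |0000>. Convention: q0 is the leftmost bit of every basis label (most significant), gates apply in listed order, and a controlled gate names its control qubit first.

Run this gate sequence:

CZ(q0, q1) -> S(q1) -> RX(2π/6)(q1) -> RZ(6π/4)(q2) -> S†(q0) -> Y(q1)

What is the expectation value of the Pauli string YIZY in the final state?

In the final state, YIZY has expectation 0.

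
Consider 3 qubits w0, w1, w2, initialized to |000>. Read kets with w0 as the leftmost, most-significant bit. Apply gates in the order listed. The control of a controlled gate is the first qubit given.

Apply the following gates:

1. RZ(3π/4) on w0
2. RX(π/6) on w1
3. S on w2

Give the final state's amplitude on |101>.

|101> carries amplitude 0 in the final state.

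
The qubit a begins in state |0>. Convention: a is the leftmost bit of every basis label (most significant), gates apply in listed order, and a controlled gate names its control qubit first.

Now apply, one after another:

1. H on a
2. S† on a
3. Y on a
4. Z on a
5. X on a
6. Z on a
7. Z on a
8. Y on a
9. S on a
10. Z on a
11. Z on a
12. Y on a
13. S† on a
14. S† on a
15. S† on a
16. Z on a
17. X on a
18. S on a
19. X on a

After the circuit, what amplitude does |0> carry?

The amplitude on |0> is sqrt(2)*I/2.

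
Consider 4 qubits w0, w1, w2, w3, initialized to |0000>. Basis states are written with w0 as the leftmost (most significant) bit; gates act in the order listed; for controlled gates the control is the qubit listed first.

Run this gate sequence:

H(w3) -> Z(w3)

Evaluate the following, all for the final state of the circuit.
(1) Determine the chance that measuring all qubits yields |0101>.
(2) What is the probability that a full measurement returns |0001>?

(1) A full measurement returns |0101> with probability 0.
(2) The probability of measuring |0001> is 1/2.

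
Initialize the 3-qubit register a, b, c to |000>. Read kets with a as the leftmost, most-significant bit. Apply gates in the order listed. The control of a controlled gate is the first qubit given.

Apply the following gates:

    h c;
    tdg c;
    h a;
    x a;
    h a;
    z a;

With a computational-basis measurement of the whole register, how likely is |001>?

Outcome |001> occurs with probability 1/2. Key observation: gates 3-6 undo each other exactly, leaving only the rest of the circuit to track.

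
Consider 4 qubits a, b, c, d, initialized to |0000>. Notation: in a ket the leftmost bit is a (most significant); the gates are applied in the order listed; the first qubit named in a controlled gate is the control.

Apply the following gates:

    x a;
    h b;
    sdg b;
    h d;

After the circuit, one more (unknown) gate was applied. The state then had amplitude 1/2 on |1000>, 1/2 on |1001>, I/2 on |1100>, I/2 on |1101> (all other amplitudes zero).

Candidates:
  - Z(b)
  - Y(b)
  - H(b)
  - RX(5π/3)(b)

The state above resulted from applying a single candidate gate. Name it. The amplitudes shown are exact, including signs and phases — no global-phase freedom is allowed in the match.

The unique candidate consistent with the amplitudes is Z(b).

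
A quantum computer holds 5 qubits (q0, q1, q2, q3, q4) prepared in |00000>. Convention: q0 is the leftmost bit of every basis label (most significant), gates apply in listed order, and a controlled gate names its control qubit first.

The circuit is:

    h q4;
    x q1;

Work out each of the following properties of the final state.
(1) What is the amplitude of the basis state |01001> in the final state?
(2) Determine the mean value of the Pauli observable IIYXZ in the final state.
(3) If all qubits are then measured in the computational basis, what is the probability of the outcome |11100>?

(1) The amplitude on |01001> is sqrt(2)/2.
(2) The observable IIYXZ averages to 0.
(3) Outcome |11100> occurs with probability 0.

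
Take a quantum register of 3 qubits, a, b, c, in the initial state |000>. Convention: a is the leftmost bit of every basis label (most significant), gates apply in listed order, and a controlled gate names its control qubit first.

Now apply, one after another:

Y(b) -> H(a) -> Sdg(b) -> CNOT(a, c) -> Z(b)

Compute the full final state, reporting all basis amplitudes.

The final amplitudes are -sqrt(2)/2 on |010>, -sqrt(2)/2 on |111>, and 0 on every other basis state.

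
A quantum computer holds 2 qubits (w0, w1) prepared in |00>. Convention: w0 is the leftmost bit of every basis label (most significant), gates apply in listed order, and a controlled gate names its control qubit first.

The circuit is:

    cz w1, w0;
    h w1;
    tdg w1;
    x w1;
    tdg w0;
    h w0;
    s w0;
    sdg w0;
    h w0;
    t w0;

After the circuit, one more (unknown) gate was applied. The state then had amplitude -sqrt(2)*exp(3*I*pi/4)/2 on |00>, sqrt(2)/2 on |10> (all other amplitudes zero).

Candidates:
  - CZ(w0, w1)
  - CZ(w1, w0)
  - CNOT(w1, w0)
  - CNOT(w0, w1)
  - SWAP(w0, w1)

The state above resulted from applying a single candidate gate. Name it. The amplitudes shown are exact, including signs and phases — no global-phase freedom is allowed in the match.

It was SWAP(w0, w1) that produced the state shown. Key observation: gates 5-10 undo each other exactly, leaving only the rest of the circuit to track.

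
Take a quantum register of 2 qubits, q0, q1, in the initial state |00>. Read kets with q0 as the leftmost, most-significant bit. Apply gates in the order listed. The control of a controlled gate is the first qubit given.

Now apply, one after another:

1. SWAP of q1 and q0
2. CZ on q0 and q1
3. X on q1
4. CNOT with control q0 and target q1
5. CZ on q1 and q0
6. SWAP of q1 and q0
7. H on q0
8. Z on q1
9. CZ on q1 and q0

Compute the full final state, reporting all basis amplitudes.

After the circuit, the state carries amplitude sqrt(2)/2 on |00>, 0 on |01>, -sqrt(2)/2 on |10>, 0 on |11>.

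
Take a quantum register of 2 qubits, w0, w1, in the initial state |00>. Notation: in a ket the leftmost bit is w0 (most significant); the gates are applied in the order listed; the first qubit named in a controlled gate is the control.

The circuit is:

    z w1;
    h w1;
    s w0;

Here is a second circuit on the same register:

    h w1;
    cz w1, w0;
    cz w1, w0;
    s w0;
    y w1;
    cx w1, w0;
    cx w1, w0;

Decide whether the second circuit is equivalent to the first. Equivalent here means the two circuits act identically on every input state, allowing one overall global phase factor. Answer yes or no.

No — the two circuits implement different unitaries, even allowing a global phase.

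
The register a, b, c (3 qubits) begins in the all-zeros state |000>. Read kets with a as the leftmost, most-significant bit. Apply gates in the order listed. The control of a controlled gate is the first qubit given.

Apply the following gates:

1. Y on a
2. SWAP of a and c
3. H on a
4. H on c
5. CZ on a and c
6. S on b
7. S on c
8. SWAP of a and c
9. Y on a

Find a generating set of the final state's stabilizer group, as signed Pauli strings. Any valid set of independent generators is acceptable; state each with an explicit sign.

The stabilizer group can be generated by -YIZ, -ZIX, +IZI, among other valid generating sets.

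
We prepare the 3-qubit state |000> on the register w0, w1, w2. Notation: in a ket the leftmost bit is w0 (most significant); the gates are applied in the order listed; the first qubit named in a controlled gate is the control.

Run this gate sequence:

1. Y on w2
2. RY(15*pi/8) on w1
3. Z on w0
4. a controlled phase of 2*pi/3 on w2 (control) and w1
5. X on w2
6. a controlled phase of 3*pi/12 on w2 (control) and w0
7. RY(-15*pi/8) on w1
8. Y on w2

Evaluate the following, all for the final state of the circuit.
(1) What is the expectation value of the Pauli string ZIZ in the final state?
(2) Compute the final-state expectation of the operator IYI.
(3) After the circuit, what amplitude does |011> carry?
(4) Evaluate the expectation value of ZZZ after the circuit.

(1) In the final state, ZIZ has expectation -1.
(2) In the final state, IYI has expectation -sqrt(6 - 3*sqrt(2))/4.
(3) |011> carries amplitude (-1 + exp(2*I*pi/3))*sqrt(2 - sqrt(2))/4 in the final state.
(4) In the final state, ZZZ has expectation -3*sqrt(2)/8 - 1/4.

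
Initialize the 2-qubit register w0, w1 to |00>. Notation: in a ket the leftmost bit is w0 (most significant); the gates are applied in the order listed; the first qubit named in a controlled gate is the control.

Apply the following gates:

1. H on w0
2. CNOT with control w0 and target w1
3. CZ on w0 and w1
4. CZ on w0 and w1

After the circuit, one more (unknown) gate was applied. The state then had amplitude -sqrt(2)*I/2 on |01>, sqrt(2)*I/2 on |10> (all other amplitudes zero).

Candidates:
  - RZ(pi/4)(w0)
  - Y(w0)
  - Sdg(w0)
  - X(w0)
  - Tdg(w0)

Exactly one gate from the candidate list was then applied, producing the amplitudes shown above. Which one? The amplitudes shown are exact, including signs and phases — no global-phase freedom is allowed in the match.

The applied gate was Y(w0). Key observation: the block from step 3 through step 4 cancels to the identity and can be dropped.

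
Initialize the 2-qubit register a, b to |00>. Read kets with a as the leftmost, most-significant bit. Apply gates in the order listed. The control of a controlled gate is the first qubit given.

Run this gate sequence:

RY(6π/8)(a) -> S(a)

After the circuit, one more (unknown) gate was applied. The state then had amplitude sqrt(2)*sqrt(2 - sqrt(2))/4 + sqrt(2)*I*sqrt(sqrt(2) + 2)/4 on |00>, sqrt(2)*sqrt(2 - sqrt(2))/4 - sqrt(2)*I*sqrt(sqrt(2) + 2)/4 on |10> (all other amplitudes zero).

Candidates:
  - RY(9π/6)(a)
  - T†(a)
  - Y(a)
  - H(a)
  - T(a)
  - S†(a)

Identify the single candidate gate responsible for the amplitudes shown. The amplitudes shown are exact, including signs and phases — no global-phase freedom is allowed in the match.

The unique candidate consistent with the amplitudes is H(a).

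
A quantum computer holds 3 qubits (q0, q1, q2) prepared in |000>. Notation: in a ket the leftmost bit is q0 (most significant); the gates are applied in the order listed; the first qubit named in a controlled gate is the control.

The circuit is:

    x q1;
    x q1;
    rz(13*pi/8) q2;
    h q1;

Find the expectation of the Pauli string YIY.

The observable YIY averages to 0. Key observation: the block from step 1 through step 2 cancels to the identity and can be dropped.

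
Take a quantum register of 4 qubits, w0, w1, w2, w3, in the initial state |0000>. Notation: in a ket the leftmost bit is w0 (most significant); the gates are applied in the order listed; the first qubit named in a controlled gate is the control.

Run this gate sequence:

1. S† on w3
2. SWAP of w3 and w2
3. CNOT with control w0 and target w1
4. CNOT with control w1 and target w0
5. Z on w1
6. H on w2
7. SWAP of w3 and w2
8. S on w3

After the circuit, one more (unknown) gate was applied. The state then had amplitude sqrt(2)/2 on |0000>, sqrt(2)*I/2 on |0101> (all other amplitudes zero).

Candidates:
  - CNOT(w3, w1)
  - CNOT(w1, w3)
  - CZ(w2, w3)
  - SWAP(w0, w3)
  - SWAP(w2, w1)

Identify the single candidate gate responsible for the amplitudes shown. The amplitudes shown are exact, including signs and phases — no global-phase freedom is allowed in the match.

The unique candidate consistent with the amplitudes is CNOT(w3, w1).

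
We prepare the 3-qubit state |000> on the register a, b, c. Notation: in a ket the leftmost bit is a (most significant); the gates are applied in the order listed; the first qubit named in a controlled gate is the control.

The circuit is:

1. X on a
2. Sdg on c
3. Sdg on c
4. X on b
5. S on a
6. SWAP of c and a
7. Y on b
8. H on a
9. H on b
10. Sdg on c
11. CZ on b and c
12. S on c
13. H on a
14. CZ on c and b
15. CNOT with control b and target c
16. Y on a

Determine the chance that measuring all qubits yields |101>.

Outcome |101> occurs with probability 1/2.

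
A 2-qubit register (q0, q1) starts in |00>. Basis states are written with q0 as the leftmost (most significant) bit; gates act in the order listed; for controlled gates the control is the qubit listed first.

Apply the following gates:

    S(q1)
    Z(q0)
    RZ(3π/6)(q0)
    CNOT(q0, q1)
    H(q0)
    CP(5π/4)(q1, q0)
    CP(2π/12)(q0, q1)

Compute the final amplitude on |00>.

The final state's coefficient on |00> equals -sqrt(2)*exp(3*I*pi/4)/2.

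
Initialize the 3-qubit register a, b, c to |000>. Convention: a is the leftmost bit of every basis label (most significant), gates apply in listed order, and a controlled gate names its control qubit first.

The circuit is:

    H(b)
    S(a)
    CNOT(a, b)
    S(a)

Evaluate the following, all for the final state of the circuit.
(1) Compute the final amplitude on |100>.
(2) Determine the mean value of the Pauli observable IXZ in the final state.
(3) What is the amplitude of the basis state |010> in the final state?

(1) The amplitude on |100> is 0.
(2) In the final state, IXZ has expectation 1.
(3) |010> carries amplitude sqrt(2)/2 in the final state.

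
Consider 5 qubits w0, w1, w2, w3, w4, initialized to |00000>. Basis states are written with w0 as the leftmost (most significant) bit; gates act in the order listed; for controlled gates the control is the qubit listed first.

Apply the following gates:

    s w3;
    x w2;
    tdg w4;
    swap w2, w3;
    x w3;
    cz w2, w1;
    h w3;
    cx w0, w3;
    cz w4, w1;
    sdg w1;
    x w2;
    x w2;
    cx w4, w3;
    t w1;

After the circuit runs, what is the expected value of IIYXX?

The expectation value of IIYXX is 0. Key observation: the block from step 11 through step 12 cancels to the identity and can be dropped.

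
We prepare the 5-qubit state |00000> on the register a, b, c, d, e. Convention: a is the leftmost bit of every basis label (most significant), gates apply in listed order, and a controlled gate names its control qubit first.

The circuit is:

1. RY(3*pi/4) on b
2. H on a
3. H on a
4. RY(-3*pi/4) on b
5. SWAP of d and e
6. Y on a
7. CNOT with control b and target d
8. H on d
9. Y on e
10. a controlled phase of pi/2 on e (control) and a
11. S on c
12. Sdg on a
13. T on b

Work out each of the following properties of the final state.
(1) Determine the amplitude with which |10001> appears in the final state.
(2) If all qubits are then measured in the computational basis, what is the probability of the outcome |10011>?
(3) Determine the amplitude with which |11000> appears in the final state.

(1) |10001> carries amplitude -sqrt(2)/2 in the final state. Key observation: the block from step 1 through step 4 cancels to the identity and can be dropped.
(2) Outcome |10011> occurs with probability 1/2.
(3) The amplitude on |11000> is 0.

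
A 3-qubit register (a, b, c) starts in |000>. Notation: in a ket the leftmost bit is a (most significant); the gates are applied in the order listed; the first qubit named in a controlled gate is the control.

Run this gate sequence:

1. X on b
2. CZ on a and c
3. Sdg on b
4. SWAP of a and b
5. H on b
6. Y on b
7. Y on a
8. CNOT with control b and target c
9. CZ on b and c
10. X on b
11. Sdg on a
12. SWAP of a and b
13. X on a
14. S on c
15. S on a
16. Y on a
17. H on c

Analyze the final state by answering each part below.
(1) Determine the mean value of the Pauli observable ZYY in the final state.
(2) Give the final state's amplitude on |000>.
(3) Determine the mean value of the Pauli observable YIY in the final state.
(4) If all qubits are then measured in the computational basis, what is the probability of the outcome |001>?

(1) The expectation value of ZYY is 0.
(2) The amplitude on |000> is -1/2.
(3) The observable YIY averages to -1.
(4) Outcome |001> occurs with probability 1/4.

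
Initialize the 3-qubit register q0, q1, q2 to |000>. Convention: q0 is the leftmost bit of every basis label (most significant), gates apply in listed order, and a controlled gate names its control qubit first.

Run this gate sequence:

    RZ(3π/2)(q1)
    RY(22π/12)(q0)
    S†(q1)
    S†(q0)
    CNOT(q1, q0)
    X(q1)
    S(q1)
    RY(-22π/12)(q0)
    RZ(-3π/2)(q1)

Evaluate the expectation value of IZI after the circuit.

The observable IZI averages to -1.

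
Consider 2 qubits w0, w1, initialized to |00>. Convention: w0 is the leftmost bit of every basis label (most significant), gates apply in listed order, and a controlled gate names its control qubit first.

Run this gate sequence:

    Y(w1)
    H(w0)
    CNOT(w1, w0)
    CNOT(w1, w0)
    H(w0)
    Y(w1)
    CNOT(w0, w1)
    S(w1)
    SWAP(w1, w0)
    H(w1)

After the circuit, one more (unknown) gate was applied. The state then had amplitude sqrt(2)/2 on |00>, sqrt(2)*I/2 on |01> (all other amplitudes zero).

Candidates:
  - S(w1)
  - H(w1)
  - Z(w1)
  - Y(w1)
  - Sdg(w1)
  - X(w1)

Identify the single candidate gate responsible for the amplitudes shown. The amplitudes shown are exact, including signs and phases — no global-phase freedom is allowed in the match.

The unique candidate consistent with the amplitudes is S(w1). Key observation: gates 1-6 undo each other exactly, leaving only the rest of the circuit to track.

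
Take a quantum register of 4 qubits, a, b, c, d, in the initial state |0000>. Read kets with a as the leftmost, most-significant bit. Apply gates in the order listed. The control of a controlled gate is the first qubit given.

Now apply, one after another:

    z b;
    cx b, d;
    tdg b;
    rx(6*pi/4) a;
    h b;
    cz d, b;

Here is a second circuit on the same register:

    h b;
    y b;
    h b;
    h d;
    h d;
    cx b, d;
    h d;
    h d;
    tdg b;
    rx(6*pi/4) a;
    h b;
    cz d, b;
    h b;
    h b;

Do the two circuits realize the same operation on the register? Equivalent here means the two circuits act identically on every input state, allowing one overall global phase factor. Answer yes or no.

No: there is an input state on which the two circuits produce genuinely different outputs (not merely differing by a phase).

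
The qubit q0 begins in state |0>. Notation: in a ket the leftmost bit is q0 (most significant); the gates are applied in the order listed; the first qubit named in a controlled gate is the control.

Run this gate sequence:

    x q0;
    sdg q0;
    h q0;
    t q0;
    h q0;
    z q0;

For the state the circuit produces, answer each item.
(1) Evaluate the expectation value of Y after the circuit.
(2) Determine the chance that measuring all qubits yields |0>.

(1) The expectation value of Y is -sqrt(2)/2.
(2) A full measurement returns |0> with probability 1/2 - sqrt(2)/4.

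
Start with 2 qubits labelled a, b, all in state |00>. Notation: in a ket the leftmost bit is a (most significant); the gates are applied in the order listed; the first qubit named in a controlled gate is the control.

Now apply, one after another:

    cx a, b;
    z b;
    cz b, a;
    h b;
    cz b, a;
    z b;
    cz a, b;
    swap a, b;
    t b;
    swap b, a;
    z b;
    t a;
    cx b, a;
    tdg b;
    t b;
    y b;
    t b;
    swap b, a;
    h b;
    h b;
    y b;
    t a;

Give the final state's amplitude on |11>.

|11> carries amplitude -sqrt(2)*I/2 in the final state. Key observation: steps 19-20 multiply out to the identity, so the circuit reduces to the remaining gates.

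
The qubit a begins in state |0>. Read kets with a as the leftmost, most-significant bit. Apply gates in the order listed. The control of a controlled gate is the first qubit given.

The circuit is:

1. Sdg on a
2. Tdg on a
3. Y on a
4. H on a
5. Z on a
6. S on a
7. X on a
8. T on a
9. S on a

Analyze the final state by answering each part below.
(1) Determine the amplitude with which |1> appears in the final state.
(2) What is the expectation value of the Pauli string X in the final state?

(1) The final state's coefficient on |1> equals -sqrt(2)*exp(I*pi/4)/2.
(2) The expectation value of X is sqrt(2)/2.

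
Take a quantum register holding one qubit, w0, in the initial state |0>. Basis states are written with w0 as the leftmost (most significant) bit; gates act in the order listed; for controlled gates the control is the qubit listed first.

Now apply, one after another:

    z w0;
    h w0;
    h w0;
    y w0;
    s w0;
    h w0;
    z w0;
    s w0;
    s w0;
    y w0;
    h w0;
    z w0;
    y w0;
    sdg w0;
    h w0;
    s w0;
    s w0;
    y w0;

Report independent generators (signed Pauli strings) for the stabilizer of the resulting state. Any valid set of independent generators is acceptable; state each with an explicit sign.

The stabilizer group can be generated by -X, among other valid generating sets.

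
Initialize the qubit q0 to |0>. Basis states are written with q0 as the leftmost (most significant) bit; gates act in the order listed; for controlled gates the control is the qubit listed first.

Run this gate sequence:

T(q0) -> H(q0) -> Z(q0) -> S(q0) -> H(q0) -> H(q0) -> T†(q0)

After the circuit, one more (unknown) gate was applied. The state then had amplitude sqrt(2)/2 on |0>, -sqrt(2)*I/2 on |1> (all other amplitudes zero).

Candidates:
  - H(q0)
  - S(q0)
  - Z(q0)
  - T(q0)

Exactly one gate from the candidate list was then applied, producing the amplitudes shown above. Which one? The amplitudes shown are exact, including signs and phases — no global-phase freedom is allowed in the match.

The applied gate was T(q0).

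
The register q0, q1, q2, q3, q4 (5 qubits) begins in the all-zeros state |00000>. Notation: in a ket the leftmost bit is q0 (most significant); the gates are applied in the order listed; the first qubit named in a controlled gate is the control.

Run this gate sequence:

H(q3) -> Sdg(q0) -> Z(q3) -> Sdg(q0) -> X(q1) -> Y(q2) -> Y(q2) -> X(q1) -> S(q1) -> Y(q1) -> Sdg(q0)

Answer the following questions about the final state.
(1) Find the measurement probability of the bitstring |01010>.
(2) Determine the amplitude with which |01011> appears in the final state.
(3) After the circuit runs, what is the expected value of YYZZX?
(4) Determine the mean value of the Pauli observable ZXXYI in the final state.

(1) Outcome |01010> occurs with probability 1/2.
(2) The amplitude on |01011> is 0.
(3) The observable YYZZX averages to 0.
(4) The observable ZXXYI averages to 0.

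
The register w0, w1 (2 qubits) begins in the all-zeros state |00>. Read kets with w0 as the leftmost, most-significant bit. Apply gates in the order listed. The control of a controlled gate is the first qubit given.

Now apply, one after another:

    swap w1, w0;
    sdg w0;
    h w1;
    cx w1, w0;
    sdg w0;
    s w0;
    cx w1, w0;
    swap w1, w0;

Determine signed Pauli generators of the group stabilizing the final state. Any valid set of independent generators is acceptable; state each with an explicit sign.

The stabilizer group can be generated by +XI, +IZ, among other valid generating sets. Key observation: the block from step 4 through step 7 cancels to the identity and can be dropped.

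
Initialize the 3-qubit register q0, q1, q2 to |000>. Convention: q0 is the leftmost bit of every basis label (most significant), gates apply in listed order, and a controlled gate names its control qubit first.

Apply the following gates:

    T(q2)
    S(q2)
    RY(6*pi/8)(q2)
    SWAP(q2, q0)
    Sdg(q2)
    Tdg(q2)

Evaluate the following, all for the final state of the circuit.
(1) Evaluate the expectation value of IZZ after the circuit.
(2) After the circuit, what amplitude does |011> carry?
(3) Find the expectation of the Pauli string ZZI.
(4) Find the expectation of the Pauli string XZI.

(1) In the final state, IZZ has expectation 1.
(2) |011> carries amplitude 0 in the final state.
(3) The observable ZZI averages to -sqrt(2)/2.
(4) The expectation value of XZI is sqrt(2)/2.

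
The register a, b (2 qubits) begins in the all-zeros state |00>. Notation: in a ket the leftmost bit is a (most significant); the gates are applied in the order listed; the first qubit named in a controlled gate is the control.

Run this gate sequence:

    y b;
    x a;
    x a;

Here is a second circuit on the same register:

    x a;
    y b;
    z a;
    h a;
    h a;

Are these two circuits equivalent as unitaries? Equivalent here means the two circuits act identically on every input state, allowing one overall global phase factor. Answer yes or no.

No: there is an input state on which the two circuits produce genuinely different outputs (not merely differing by a phase).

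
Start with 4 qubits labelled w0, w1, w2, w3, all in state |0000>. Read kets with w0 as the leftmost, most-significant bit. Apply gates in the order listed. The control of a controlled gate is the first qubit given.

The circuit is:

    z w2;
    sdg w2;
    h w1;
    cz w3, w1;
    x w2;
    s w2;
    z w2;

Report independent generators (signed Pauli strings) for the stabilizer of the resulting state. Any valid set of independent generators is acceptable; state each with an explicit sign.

The stabilizer group can be generated by +IXII, +ZIII, -IIZI, +IIIZ, among other valid generating sets.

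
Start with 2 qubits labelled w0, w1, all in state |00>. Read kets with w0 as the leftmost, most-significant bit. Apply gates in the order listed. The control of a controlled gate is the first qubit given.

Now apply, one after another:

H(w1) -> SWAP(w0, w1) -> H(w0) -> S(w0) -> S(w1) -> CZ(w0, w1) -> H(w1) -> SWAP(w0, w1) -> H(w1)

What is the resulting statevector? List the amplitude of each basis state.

The resulting statevector has amplitude 1/2 on |00>, 1/2 on |01>, 1/2 on |10>, 1/2 on |11>.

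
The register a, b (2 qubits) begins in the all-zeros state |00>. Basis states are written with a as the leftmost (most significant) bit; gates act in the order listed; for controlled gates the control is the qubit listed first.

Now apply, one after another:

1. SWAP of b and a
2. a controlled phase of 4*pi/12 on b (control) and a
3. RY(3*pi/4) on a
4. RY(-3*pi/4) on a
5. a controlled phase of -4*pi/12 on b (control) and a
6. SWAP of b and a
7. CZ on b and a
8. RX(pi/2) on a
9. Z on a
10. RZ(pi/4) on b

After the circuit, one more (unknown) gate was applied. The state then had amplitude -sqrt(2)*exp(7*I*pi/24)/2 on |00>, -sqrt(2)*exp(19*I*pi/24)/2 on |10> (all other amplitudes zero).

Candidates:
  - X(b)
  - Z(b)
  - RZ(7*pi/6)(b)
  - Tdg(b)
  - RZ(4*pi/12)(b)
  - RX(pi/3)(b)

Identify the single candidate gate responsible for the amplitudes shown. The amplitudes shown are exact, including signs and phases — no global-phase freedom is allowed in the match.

The unique candidate consistent with the amplitudes is RZ(7*pi/6)(b). Key observation: steps 1-6 multiply out to the identity, so the circuit reduces to the remaining gates.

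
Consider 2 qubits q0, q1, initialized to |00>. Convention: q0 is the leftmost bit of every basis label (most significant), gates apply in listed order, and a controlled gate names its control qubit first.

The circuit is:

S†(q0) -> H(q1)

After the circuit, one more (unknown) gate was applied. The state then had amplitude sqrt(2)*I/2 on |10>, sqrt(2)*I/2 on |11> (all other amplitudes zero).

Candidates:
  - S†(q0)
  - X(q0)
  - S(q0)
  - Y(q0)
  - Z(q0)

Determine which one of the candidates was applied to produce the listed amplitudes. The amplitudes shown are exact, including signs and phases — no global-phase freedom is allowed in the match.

The unique candidate consistent with the amplitudes is Y(q0).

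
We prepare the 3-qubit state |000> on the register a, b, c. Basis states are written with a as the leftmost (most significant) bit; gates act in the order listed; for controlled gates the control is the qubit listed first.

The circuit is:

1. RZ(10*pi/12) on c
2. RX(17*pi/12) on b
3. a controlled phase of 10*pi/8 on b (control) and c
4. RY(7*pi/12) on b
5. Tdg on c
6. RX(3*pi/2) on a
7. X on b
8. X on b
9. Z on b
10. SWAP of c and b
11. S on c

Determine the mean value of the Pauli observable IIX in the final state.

The observable IIX averages to sqrt(2)/4 + sqrt(6)/4.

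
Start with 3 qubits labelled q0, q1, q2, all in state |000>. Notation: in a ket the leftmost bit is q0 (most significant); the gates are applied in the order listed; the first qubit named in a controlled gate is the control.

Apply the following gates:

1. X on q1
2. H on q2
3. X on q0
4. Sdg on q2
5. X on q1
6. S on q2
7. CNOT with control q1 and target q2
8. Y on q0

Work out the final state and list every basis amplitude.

The resulting statevector has amplitude -sqrt(2)*I/2 on |000>, -sqrt(2)*I/2 on |001>, and 0 on every other basis state.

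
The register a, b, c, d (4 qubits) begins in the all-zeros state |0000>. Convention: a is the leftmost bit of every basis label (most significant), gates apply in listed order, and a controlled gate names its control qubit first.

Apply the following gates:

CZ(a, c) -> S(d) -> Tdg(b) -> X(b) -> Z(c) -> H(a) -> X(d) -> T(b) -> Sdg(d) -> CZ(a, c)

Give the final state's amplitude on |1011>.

|1011> carries amplitude 0 in the final state.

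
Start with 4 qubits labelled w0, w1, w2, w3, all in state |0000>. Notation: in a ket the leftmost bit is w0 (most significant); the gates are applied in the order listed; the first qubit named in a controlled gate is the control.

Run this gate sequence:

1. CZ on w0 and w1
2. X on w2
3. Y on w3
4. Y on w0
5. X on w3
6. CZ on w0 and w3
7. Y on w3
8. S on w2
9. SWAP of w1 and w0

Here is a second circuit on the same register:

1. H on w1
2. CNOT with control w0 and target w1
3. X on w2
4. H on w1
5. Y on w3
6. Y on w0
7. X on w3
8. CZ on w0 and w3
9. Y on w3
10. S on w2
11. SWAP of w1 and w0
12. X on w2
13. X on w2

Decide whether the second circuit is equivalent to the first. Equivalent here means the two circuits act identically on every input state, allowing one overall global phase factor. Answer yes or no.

Yes: on every input state the two circuits agree up to one overall phase factor.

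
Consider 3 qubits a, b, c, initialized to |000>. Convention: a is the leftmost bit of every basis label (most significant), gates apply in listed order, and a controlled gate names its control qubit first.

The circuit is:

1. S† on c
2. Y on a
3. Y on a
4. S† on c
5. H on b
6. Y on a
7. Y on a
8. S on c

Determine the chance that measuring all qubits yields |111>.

A full measurement returns |111> with probability 0.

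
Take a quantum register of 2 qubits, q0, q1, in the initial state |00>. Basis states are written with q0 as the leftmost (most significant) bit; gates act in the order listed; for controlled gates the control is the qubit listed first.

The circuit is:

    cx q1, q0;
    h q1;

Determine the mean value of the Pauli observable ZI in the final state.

The expectation value of ZI is 1.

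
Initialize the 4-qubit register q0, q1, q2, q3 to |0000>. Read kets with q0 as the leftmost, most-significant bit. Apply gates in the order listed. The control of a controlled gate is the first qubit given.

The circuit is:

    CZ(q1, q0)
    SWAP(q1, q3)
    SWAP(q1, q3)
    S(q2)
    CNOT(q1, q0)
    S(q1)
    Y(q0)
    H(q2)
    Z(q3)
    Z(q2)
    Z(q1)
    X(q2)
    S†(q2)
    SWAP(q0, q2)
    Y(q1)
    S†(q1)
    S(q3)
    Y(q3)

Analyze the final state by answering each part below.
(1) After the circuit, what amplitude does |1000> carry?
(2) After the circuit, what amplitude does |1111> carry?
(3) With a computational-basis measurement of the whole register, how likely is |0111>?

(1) |1000> carries amplitude 0 in the final state.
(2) |1111> carries amplitude sqrt(2)*I/2 in the final state.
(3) A full measurement returns |0111> with probability 1/2.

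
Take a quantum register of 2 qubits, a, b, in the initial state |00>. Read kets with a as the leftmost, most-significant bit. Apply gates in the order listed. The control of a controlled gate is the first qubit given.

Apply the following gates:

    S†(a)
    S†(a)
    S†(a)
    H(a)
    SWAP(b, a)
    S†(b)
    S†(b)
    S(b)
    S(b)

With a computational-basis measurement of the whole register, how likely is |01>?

Outcome |01> occurs with probability 1/2. Key observation: the block from step 6 through step 9 cancels to the identity and can be dropped.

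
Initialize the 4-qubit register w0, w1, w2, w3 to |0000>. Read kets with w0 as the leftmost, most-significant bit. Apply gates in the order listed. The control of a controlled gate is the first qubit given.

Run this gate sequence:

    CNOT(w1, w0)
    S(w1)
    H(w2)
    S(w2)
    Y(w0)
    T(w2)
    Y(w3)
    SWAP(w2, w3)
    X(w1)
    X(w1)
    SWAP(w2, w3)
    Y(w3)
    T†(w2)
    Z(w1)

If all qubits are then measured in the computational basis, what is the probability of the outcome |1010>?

The probability of measuring |1010> is 1/2.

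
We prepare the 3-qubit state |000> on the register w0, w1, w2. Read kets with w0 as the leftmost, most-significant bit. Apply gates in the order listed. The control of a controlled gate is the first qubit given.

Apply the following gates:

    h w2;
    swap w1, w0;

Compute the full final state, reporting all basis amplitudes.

The resulting statevector has amplitude sqrt(2)/2 on |000>, sqrt(2)/2 on |001>, and 0 on every other basis state.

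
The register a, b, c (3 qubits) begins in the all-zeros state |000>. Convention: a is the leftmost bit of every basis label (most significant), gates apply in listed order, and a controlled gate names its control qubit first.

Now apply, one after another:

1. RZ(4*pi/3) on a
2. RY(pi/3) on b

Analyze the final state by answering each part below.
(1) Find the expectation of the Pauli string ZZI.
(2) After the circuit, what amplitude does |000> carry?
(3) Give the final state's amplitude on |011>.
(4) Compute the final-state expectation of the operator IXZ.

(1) The observable ZZI averages to 1/2.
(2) |000> carries amplitude -sqrt(3)*exp(I*pi/3)/2 in the final state.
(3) |011> carries amplitude 0 in the final state.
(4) The observable IXZ averages to sqrt(3)/2.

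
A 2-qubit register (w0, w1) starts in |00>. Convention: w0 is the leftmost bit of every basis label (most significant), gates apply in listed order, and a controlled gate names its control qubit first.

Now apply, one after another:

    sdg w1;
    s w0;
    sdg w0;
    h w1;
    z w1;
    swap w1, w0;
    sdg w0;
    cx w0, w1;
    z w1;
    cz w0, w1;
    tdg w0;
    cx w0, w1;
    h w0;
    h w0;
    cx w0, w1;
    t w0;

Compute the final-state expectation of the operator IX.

In the final state, IX has expectation 0. Key observation: the block from step 11 through step 16 cancels to the identity and can be dropped.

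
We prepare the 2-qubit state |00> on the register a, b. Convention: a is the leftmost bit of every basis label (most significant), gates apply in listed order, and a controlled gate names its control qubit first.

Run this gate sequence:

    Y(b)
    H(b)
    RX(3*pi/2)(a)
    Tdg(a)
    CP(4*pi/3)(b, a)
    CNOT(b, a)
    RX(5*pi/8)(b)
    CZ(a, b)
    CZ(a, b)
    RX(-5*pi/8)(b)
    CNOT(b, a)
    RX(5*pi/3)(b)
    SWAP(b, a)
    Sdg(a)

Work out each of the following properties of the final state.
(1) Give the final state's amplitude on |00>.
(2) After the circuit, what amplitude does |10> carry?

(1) The amplitude on |00> is 1/4 + sqrt(3)*I/4. Key observation: steps 6-11 multiply out to the identity, so the circuit reduces to the remaining gates.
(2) |10> carries amplitude -sqrt(3)/4 + I/4 in the final state.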